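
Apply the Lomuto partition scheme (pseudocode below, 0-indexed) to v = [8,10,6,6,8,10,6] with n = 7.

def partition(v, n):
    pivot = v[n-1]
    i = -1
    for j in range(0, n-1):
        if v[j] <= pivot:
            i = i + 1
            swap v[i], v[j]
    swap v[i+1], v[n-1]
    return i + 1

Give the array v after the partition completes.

pivot=6, i=-1
j=0: 8>6, skip
j=1: 10>6, skip
j=2: 6≤6, i=0, swap(0,2) ⇒ [6,10,8,6,8,10,6]
j=3: 6≤6, i=1, swap(1,3) ⇒ [6,6,8,10,8,10,6]
j=4: 8>6, skip
j=5: 10>6, skip
swap(2,6) ⇒ [6,6,6,10,8,10,8]; return 2

[6,6,6,10,8,10,8]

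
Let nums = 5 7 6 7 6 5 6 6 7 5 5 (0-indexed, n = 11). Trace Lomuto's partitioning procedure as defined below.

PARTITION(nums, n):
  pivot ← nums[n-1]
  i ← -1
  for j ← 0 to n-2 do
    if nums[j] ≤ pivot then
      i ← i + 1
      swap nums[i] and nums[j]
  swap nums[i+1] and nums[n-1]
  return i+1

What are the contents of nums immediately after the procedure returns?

5 5 5 5 6 7 6 6 7 6 7

pivot = nums[10] = 5; i = -1
j=0: nums[0]=5 ≤ 5 → i=0, swap nums[0],nums[0] (no change) → 5 7 6 7 6 5 6 6 7 5 5
j=1: nums[1]=7 > 5 → no swap
j=2: nums[2]=6 > 5 → no swap
j=3: nums[3]=7 > 5 → no swap
j=4: nums[4]=6 > 5 → no swap
j=5: nums[5]=5 ≤ 5 → i=1, swap nums[1],nums[5] → 5 5 6 7 6 7 6 6 7 5 5
j=6: nums[6]=6 > 5 → no swap
j=7: nums[7]=6 > 5 → no swap
j=8: nums[8]=7 > 5 → no swap
j=9: nums[9]=5 ≤ 5 → i=2, swap nums[2],nums[9] → 5 5 5 7 6 7 6 6 7 6 5
final swap nums[3],nums[10] → 5 5 5 5 6 7 6 6 7 6 7; return 3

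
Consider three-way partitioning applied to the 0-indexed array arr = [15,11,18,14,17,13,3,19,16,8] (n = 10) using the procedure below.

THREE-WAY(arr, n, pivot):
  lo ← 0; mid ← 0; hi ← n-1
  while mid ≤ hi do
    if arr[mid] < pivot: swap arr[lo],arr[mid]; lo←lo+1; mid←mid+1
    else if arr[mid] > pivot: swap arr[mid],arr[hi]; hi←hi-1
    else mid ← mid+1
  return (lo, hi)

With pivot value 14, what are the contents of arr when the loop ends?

pivot = 14; lo=0, mid=0, hi=9
arr[mid]=15>14: swap arr[0],arr[9]; hi=8 → [8,11,18,14,17,13,3,19,16,15]
arr[mid]=8<14: swap arr[0],arr[0]; lo=1,mid=1 → [8,11,18,14,17,13,3,19,16,15]
arr[mid]=11<14: swap arr[1],arr[1]; lo=2,mid=2 → [8,11,18,14,17,13,3,19,16,15]
arr[mid]=18>14: swap arr[2],arr[8]; hi=7 → [8,11,16,14,17,13,3,19,18,15]
arr[mid]=16>14: swap arr[2],arr[7]; hi=6 → [8,11,19,14,17,13,3,16,18,15]
arr[mid]=19>14: swap arr[2],arr[6]; hi=5 → [8,11,3,14,17,13,19,16,18,15]
arr[mid]=3<14: swap arr[2],arr[2]; lo=3,mid=3 → [8,11,3,14,17,13,19,16,18,15]
arr[mid]=14=14: mid=4
arr[mid]=17>14: swap arr[4],arr[5]; hi=4 → [8,11,3,14,13,17,19,16,18,15]
arr[mid]=13<14: swap arr[3],arr[4]; lo=4,mid=5 → [8,11,3,13,14,17,19,16,18,15]
end: lo=4, hi=4; arr = [8,11,3,13,14,17,19,16,18,15]

[8,11,3,13,14,17,19,16,18,15]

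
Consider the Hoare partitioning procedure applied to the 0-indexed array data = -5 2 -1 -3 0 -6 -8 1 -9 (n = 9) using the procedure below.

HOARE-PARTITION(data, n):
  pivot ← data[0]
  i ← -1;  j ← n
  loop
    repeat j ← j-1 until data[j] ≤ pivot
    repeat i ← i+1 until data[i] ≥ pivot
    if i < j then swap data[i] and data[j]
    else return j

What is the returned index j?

2

pivot=-5
j stops at 8 (-9), i stops at 0 (-5); swap ⇒ -9 2 -1 -3 0 -6 -8 1 -5
j stops at 6 (-8), i stops at 1 (2); swap ⇒ -9 -8 -1 -3 0 -6 2 1 -5
j stops at 5 (-6), i stops at 2 (-1); swap ⇒ -9 -8 -6 -3 0 -1 2 1 -5
j stops at 2, i stops at 3; i≥j ⇒ return 2. data=-9 -8 -6 -3 0 -1 2 1 -5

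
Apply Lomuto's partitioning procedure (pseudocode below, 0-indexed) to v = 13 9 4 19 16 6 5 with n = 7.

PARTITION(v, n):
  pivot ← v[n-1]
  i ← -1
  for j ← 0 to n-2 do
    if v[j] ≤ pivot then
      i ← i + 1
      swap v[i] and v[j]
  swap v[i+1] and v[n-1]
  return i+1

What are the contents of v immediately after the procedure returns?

pivot=5, i=-1
j=0: 13>5, skip
j=1: 9>5, skip
j=2: 4≤5, i=0, swap(0,2) ⇒ 4 9 13 19 16 6 5
j=3: 19>5, skip
j=4: 16>5, skip
j=5: 6>5, skip
swap(1,6) ⇒ 4 5 13 19 16 6 9; return 1

4 5 13 19 16 6 9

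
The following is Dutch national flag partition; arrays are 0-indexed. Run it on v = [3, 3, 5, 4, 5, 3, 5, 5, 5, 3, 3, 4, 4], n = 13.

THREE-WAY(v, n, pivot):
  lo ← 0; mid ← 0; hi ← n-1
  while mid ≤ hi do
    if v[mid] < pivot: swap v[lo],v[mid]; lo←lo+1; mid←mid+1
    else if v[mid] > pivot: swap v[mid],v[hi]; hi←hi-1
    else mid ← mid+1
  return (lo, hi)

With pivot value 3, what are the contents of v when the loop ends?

[3, 3, 3, 3, 3, 5, 5, 5, 5, 4, 4, 4, 5]

pivot = 3; lo=0, mid=0, hi=12
v[mid]=3=3: mid=1
v[mid]=3=3: mid=2
v[mid]=5>3: swap v[2],v[12]; hi=11 → [3, 3, 4, 4, 5, 3, 5, 5, 5, 3, 3, 4, 5]
v[mid]=4>3: swap v[2],v[11]; hi=10 → [3, 3, 4, 4, 5, 3, 5, 5, 5, 3, 3, 4, 5]
v[mid]=4>3: swap v[2],v[10]; hi=9 → [3, 3, 3, 4, 5, 3, 5, 5, 5, 3, 4, 4, 5]
v[mid]=3=3: mid=3
v[mid]=4>3: swap v[3],v[9]; hi=8 → [3, 3, 3, 3, 5, 3, 5, 5, 5, 4, 4, 4, 5]
v[mid]=3=3: mid=4
v[mid]=5>3: swap v[4],v[8]; hi=7 → [3, 3, 3, 3, 5, 3, 5, 5, 5, 4, 4, 4, 5]
v[mid]=5>3: swap v[4],v[7]; hi=6 → [3, 3, 3, 3, 5, 3, 5, 5, 5, 4, 4, 4, 5]
v[mid]=5>3: swap v[4],v[6]; hi=5 → [3, 3, 3, 3, 5, 3, 5, 5, 5, 4, 4, 4, 5]
v[mid]=5>3: swap v[4],v[5]; hi=4 → [3, 3, 3, 3, 3, 5, 5, 5, 5, 4, 4, 4, 5]
v[mid]=3=3: mid=5
end: lo=0, hi=4; v = [3, 3, 3, 3, 3, 5, 5, 5, 5, 4, 4, 4, 5]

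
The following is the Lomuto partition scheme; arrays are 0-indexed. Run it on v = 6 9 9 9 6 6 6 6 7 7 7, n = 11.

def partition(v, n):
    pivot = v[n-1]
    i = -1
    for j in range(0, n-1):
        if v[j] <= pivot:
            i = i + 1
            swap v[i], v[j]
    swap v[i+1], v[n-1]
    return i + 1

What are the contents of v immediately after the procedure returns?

pivot=7, i=-1
j=0: 6≤7, i=0, swap(0,0) ⇒ 6 9 9 9 6 6 6 6 7 7 7
j=1: 9>7, skip
j=2: 9>7, skip
j=3: 9>7, skip
j=4: 6≤7, i=1, swap(1,4) ⇒ 6 6 9 9 9 6 6 6 7 7 7
j=5: 6≤7, i=2, swap(2,5) ⇒ 6 6 6 9 9 9 6 6 7 7 7
j=6: 6≤7, i=3, swap(3,6) ⇒ 6 6 6 6 9 9 9 6 7 7 7
j=7: 6≤7, i=4, swap(4,7) ⇒ 6 6 6 6 6 9 9 9 7 7 7
j=8: 7≤7, i=5, swap(5,8) ⇒ 6 6 6 6 6 7 9 9 9 7 7
j=9: 7≤7, i=6, swap(6,9) ⇒ 6 6 6 6 6 7 7 9 9 9 7
swap(7,10) ⇒ 6 6 6 6 6 7 7 7 9 9 9; return 7

6 6 6 6 6 7 7 7 9 9 9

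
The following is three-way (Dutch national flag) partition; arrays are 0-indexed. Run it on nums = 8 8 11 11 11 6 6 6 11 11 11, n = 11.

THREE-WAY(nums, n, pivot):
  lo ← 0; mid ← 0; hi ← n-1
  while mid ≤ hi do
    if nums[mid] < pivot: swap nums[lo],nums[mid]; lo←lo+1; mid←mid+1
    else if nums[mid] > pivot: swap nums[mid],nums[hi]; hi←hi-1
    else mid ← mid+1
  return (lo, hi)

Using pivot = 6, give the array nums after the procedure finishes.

pivot = 6; lo=0, mid=0, hi=10
nums[mid]=8>6: swap nums[0],nums[10]; hi=9 → 11 8 11 11 11 6 6 6 11 11 8
nums[mid]=11>6: swap nums[0],nums[9]; hi=8 → 11 8 11 11 11 6 6 6 11 11 8
nums[mid]=11>6: swap nums[0],nums[8]; hi=7 → 11 8 11 11 11 6 6 6 11 11 8
nums[mid]=11>6: swap nums[0],nums[7]; hi=6 → 6 8 11 11 11 6 6 11 11 11 8
nums[mid]=6=6: mid=1
nums[mid]=8>6: swap nums[1],nums[6]; hi=5 → 6 6 11 11 11 6 8 11 11 11 8
nums[mid]=6=6: mid=2
nums[mid]=11>6: swap nums[2],nums[5]; hi=4 → 6 6 6 11 11 11 8 11 11 11 8
nums[mid]=6=6: mid=3
nums[mid]=11>6: swap nums[3],nums[4]; hi=3 → 6 6 6 11 11 11 8 11 11 11 8
nums[mid]=11>6: swap nums[3],nums[3]; hi=2 → 6 6 6 11 11 11 8 11 11 11 8
end: lo=0, hi=2; nums = 6 6 6 11 11 11 8 11 11 11 8

6 6 6 11 11 11 8 11 11 11 8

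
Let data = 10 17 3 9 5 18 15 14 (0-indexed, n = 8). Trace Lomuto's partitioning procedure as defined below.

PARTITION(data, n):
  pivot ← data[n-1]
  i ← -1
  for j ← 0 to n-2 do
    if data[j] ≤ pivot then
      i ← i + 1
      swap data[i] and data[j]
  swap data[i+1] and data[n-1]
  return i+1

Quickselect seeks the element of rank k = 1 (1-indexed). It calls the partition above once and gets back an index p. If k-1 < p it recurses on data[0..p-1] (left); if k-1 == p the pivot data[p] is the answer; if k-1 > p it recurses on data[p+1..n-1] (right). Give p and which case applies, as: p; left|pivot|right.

pivot=14, i=-1
j=0: 10≤14, i=0, swap(0,0) ⇒ 10 17 3 9 5 18 15 14
j=1: 17>14, skip
j=2: 3≤14, i=1, swap(1,2) ⇒ 10 3 17 9 5 18 15 14
j=3: 9≤14, i=2, swap(2,3) ⇒ 10 3 9 17 5 18 15 14
j=4: 5≤14, i=3, swap(3,4) ⇒ 10 3 9 5 17 18 15 14
j=5: 18>14, skip
j=6: 15>14, skip
swap(4,7) ⇒ 10 3 9 5 14 18 15 17; return 4
p = 4; k-1 = 0 < 4 ⇒ left

4; left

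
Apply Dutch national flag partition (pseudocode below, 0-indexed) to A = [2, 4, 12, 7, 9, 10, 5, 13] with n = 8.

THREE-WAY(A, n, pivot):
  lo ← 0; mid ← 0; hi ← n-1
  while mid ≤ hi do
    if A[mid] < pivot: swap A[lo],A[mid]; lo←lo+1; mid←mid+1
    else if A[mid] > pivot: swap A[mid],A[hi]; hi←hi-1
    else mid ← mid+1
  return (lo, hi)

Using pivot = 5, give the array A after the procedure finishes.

[2, 4, 5, 9, 10, 7, 13, 12]

pivot = 5; lo=0, mid=0, hi=7
A[mid]=2<5: swap A[0],A[0]; lo=1,mid=1 → [2, 4, 12, 7, 9, 10, 5, 13]
A[mid]=4<5: swap A[1],A[1]; lo=2,mid=2 → [2, 4, 12, 7, 9, 10, 5, 13]
A[mid]=12>5: swap A[2],A[7]; hi=6 → [2, 4, 13, 7, 9, 10, 5, 12]
A[mid]=13>5: swap A[2],A[6]; hi=5 → [2, 4, 5, 7, 9, 10, 13, 12]
A[mid]=5=5: mid=3
A[mid]=7>5: swap A[3],A[5]; hi=4 → [2, 4, 5, 10, 9, 7, 13, 12]
A[mid]=10>5: swap A[3],A[4]; hi=3 → [2, 4, 5, 9, 10, 7, 13, 12]
A[mid]=9>5: swap A[3],A[3]; hi=2 → [2, 4, 5, 9, 10, 7, 13, 12]
end: lo=2, hi=2; A = [2, 4, 5, 9, 10, 7, 13, 12]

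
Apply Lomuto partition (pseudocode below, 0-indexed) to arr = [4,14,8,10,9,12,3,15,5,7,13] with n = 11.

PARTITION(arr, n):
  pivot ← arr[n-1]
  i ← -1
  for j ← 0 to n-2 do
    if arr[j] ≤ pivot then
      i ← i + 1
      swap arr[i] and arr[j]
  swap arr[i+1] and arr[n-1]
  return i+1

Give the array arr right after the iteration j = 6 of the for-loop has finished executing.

[4,8,10,9,12,3,14,15,5,7,13]

pivot = arr[10] = 13; i = -1
j=0: arr[0]=4 ≤ 13 → i=0, swap arr[0],arr[0] (no change) → [4,14,8,10,9,12,3,15,5,7,13]
j=1: arr[1]=14 > 13 → no swap
j=2: arr[2]=8 ≤ 13 → i=1, swap arr[1],arr[2] → [4,8,14,10,9,12,3,15,5,7,13]
j=3: arr[3]=10 ≤ 13 → i=2, swap arr[2],arr[3] → [4,8,10,14,9,12,3,15,5,7,13]
j=4: arr[4]=9 ≤ 13 → i=3, swap arr[3],arr[4] → [4,8,10,9,14,12,3,15,5,7,13]
j=5: arr[5]=12 ≤ 13 → i=4, swap arr[4],arr[5] → [4,8,10,9,12,14,3,15,5,7,13]
j=6: arr[6]=3 ≤ 13 → i=5, swap arr[5],arr[6] → [4,8,10,9,12,3,14,15,5,7,13]
(after j=6) arr = [4,8,10,9,12,3,14,15,5,7,13]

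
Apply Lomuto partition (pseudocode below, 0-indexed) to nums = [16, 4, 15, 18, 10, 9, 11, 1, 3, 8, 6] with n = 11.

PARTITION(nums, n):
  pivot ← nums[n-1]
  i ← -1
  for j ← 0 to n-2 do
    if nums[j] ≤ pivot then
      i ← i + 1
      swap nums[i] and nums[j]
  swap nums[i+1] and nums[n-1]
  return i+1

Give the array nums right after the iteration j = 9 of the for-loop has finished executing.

[4, 1, 3, 18, 10, 9, 11, 16, 15, 8, 6]

pivot = nums[10] = 6; i = -1
j=0: nums[0]=16 > 6 → no swap
j=1: nums[1]=4 ≤ 6 → i=0, swap nums[0],nums[1] → [4, 16, 15, 18, 10, 9, 11, 1, 3, 8, 6]
j=2: nums[2]=15 > 6 → no swap
j=3: nums[3]=18 > 6 → no swap
j=4: nums[4]=10 > 6 → no swap
j=5: nums[5]=9 > 6 → no swap
j=6: nums[6]=11 > 6 → no swap
j=7: nums[7]=1 ≤ 6 → i=1, swap nums[1],nums[7] → [4, 1, 15, 18, 10, 9, 11, 16, 3, 8, 6]
j=8: nums[8]=3 ≤ 6 → i=2, swap nums[2],nums[8] → [4, 1, 3, 18, 10, 9, 11, 16, 15, 8, 6]
j=9: nums[9]=8 > 6 → no swap
(after j=9) nums = [4, 1, 3, 18, 10, 9, 11, 16, 15, 8, 6]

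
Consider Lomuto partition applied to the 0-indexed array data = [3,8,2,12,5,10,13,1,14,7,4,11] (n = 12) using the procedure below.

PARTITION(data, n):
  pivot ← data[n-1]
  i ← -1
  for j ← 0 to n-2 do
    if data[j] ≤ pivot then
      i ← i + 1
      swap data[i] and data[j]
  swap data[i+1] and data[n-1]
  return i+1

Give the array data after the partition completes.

[3,8,2,5,10,1,7,4,11,13,12,14]

pivot = data[11] = 11; i = -1
j=0: data[0]=3 ≤ 11 → i=0, swap data[0],data[0] (no change) → [3,8,2,12,5,10,13,1,14,7,4,11]
j=1: data[1]=8 ≤ 11 → i=1, swap data[1],data[1] (no change) → [3,8,2,12,5,10,13,1,14,7,4,11]
j=2: data[2]=2 ≤ 11 → i=2, swap data[2],data[2] (no change) → [3,8,2,12,5,10,13,1,14,7,4,11]
j=3: data[3]=12 > 11 → no swap
j=4: data[4]=5 ≤ 11 → i=3, swap data[3],data[4] → [3,8,2,5,12,10,13,1,14,7,4,11]
j=5: data[5]=10 ≤ 11 → i=4, swap data[4],data[5] → [3,8,2,5,10,12,13,1,14,7,4,11]
j=6: data[6]=13 > 11 → no swap
j=7: data[7]=1 ≤ 11 → i=5, swap data[5],data[7] → [3,8,2,5,10,1,13,12,14,7,4,11]
j=8: data[8]=14 > 11 → no swap
j=9: data[9]=7 ≤ 11 → i=6, swap data[6],data[9] → [3,8,2,5,10,1,7,12,14,13,4,11]
j=10: data[10]=4 ≤ 11 → i=7, swap data[7],data[10] → [3,8,2,5,10,1,7,4,14,13,12,11]
final swap data[8],data[11] → [3,8,2,5,10,1,7,4,11,13,12,14]; return 8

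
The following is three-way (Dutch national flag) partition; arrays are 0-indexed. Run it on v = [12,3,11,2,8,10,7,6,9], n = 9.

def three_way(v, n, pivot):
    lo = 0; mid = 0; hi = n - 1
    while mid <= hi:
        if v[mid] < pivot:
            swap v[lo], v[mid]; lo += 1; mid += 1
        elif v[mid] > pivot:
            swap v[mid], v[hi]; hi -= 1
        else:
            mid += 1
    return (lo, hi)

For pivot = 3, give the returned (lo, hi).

pivot = 3; lo=0, mid=0, hi=8
v[mid]=12>3: swap v[0],v[8]; hi=7 → [9,3,11,2,8,10,7,6,12]
v[mid]=9>3: swap v[0],v[7]; hi=6 → [6,3,11,2,8,10,7,9,12]
v[mid]=6>3: swap v[0],v[6]; hi=5 → [7,3,11,2,8,10,6,9,12]
v[mid]=7>3: swap v[0],v[5]; hi=4 → [10,3,11,2,8,7,6,9,12]
v[mid]=10>3: swap v[0],v[4]; hi=3 → [8,3,11,2,10,7,6,9,12]
v[mid]=8>3: swap v[0],v[3]; hi=2 → [2,3,11,8,10,7,6,9,12]
v[mid]=2<3: swap v[0],v[0]; lo=1,mid=1 → [2,3,11,8,10,7,6,9,12]
v[mid]=3=3: mid=2
v[mid]=11>3: swap v[2],v[2]; hi=1 → [2,3,11,8,10,7,6,9,12]
end: lo=1, hi=1; v = [2,3,11,8,10,7,6,9,12]

(1, 1)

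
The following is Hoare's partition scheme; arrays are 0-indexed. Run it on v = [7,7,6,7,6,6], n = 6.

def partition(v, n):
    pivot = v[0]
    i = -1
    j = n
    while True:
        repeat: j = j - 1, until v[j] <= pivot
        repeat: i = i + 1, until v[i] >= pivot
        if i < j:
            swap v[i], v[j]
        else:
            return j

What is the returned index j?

pivot = v[0] = 7; i = -1, j = 6
j→5 (v[5]=6≤7), i→0 (v[0]=7≥7); i<j, swap → [6,7,6,7,6,7]
j→4 (v[4]=6≤7), i→1 (v[1]=7≥7); i<j, swap → [6,6,6,7,7,7]
j→3, i→3; i≥j, return j=3. v = [6,6,6,7,7,7]

3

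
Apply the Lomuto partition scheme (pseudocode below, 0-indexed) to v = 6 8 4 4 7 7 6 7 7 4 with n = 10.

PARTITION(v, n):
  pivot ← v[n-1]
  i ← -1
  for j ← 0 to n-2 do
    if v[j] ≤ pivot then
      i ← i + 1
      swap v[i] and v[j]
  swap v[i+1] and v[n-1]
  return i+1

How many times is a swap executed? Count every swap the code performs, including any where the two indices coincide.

3

pivot=4, i=-1
j=0: 6>4, skip
j=1: 8>4, skip
j=2: 4≤4, i=0, swap(0,2) ⇒ 4 8 6 4 7 7 6 7 7 4
j=3: 4≤4, i=1, swap(1,3) ⇒ 4 4 6 8 7 7 6 7 7 4
j=4: 7>4, skip
j=5: 7>4, skip
j=6: 6>4, skip
j=7: 7>4, skip
j=8: 7>4, skip
swap(2,9) ⇒ 4 4 4 8 7 7 6 7 7 6; return 2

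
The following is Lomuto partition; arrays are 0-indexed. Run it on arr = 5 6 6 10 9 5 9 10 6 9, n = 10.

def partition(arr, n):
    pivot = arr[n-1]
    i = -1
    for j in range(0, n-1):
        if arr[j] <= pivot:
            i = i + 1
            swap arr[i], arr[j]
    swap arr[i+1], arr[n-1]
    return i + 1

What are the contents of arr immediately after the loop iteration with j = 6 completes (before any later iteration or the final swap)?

pivot = arr[9] = 9; i = -1
j=0: arr[0]=5 ≤ 9 → i=0, swap arr[0],arr[0] (no change) → 5 6 6 10 9 5 9 10 6 9
j=1: arr[1]=6 ≤ 9 → i=1, swap arr[1],arr[1] (no change) → 5 6 6 10 9 5 9 10 6 9
j=2: arr[2]=6 ≤ 9 → i=2, swap arr[2],arr[2] (no change) → 5 6 6 10 9 5 9 10 6 9
j=3: arr[3]=10 > 9 → no swap
j=4: arr[4]=9 ≤ 9 → i=3, swap arr[3],arr[4] → 5 6 6 9 10 5 9 10 6 9
j=5: arr[5]=5 ≤ 9 → i=4, swap arr[4],arr[5] → 5 6 6 9 5 10 9 10 6 9
j=6: arr[6]=9 ≤ 9 → i=5, swap arr[5],arr[6] → 5 6 6 9 5 9 10 10 6 9
(after j=6) arr = 5 6 6 9 5 9 10 10 6 9

5 6 6 9 5 9 10 10 6 9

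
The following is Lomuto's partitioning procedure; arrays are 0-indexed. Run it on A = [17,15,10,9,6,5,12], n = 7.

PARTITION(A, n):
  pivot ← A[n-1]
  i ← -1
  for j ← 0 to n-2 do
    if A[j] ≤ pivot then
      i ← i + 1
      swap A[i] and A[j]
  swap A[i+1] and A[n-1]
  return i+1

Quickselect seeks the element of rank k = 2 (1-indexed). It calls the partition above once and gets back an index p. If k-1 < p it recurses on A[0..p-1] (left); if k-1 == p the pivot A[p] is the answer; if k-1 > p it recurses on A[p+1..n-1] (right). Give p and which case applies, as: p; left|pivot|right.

4; left

pivot=12, i=-1
j=0: 17>12, skip
j=1: 15>12, skip
j=2: 10≤12, i=0, swap(0,2) ⇒ [10,15,17,9,6,5,12]
j=3: 9≤12, i=1, swap(1,3) ⇒ [10,9,17,15,6,5,12]
j=4: 6≤12, i=2, swap(2,4) ⇒ [10,9,6,15,17,5,12]
j=5: 5≤12, i=3, swap(3,5) ⇒ [10,9,6,5,17,15,12]
swap(4,6) ⇒ [10,9,6,5,12,15,17]; return 4
p = 4; k-1 = 1 < 4 ⇒ left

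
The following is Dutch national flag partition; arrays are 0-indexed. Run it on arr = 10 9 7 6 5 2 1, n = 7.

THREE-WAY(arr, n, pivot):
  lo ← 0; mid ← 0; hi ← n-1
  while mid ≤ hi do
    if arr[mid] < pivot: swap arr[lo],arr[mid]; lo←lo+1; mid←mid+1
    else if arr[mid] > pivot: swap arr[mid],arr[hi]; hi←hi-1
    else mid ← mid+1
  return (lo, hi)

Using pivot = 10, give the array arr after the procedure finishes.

9 7 6 5 2 1 10

lo=0 mid=0 hi=6
10=10: mid=1
9<10: swap(0,1), lo=1 mid=2 ⇒ 9 10 7 6 5 2 1
7<10: swap(1,2), lo=2 mid=3 ⇒ 9 7 10 6 5 2 1
6<10: swap(2,3), lo=3 mid=4 ⇒ 9 7 6 10 5 2 1
5<10: swap(3,4), lo=4 mid=5 ⇒ 9 7 6 5 10 2 1
2<10: swap(4,5), lo=5 mid=6 ⇒ 9 7 6 5 2 10 1
1<10: swap(5,6), lo=6 mid=7 ⇒ 9 7 6 5 2 1 10
done. lo=6 hi=6; arr=9 7 6 5 2 1 10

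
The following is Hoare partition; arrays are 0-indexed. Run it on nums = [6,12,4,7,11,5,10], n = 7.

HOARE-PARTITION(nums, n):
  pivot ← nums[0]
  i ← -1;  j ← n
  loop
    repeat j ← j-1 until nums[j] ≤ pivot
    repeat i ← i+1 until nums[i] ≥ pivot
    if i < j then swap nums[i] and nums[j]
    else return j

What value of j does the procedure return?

pivot = nums[0] = 6; i = -1, j = 7
j→5 (nums[5]=5≤6), i→0 (nums[0]=6≥6); i<j, swap → [5,12,4,7,11,6,10]
j→2 (nums[2]=4≤6), i→1 (nums[1]=12≥6); i<j, swap → [5,4,12,7,11,6,10]
j→1, i→2; i≥j, return j=1. nums = [5,4,12,7,11,6,10]

1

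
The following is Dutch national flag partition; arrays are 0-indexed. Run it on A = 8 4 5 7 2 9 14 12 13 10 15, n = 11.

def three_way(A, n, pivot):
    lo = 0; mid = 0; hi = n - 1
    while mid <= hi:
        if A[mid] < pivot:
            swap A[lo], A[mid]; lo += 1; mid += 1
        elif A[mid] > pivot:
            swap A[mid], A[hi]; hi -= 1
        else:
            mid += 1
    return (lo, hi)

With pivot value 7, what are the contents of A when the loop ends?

lo=0 mid=0 hi=10
8>7: swap(0,10), hi=9 ⇒ 15 4 5 7 2 9 14 12 13 10 8
15>7: swap(0,9), hi=8 ⇒ 10 4 5 7 2 9 14 12 13 15 8
10>7: swap(0,8), hi=7 ⇒ 13 4 5 7 2 9 14 12 10 15 8
13>7: swap(0,7), hi=6 ⇒ 12 4 5 7 2 9 14 13 10 15 8
12>7: swap(0,6), hi=5 ⇒ 14 4 5 7 2 9 12 13 10 15 8
14>7: swap(0,5), hi=4 ⇒ 9 4 5 7 2 14 12 13 10 15 8
9>7: swap(0,4), hi=3 ⇒ 2 4 5 7 9 14 12 13 10 15 8
2<7: swap(0,0), lo=1 mid=1 ⇒ 2 4 5 7 9 14 12 13 10 15 8
4<7: swap(1,1), lo=2 mid=2 ⇒ 2 4 5 7 9 14 12 13 10 15 8
5<7: swap(2,2), lo=3 mid=3 ⇒ 2 4 5 7 9 14 12 13 10 15 8
7=7: mid=4
done. lo=3 hi=3; A=2 4 5 7 9 14 12 13 10 15 8

2 4 5 7 9 14 12 13 10 15 8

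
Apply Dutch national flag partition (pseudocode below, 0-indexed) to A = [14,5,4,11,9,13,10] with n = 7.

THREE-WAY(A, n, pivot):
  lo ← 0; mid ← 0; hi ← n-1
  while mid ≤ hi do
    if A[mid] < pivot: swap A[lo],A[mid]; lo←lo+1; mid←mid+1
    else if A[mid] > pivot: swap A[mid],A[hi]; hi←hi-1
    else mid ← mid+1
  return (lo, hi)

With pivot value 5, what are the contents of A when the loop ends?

pivot = 5; lo=0, mid=0, hi=6
A[mid]=14>5: swap A[0],A[6]; hi=5 → [10,5,4,11,9,13,14]
A[mid]=10>5: swap A[0],A[5]; hi=4 → [13,5,4,11,9,10,14]
A[mid]=13>5: swap A[0],A[4]; hi=3 → [9,5,4,11,13,10,14]
A[mid]=9>5: swap A[0],A[3]; hi=2 → [11,5,4,9,13,10,14]
A[mid]=11>5: swap A[0],A[2]; hi=1 → [4,5,11,9,13,10,14]
A[mid]=4<5: swap A[0],A[0]; lo=1,mid=1 → [4,5,11,9,13,10,14]
A[mid]=5=5: mid=2
end: lo=1, hi=1; A = [4,5,11,9,13,10,14]

[4,5,11,9,13,10,14]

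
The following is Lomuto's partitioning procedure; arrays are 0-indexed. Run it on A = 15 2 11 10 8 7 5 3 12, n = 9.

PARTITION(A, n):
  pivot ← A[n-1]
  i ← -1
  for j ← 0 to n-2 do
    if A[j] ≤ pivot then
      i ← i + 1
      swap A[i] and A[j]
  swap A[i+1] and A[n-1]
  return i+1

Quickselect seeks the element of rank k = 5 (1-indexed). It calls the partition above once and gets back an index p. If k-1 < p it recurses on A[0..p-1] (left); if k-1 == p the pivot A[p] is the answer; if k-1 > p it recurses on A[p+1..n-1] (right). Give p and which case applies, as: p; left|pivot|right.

7; left

pivot=12, i=-1
j=0: 15>12, skip
j=1: 2≤12, i=0, swap(0,1) ⇒ 2 15 11 10 8 7 5 3 12
j=2: 11≤12, i=1, swap(1,2) ⇒ 2 11 15 10 8 7 5 3 12
j=3: 10≤12, i=2, swap(2,3) ⇒ 2 11 10 15 8 7 5 3 12
j=4: 8≤12, i=3, swap(3,4) ⇒ 2 11 10 8 15 7 5 3 12
j=5: 7≤12, i=4, swap(4,5) ⇒ 2 11 10 8 7 15 5 3 12
j=6: 5≤12, i=5, swap(5,6) ⇒ 2 11 10 8 7 5 15 3 12
j=7: 3≤12, i=6, swap(6,7) ⇒ 2 11 10 8 7 5 3 15 12
swap(7,8) ⇒ 2 11 10 8 7 5 3 12 15; return 7
p = 7; k-1 = 4 < 7 ⇒ left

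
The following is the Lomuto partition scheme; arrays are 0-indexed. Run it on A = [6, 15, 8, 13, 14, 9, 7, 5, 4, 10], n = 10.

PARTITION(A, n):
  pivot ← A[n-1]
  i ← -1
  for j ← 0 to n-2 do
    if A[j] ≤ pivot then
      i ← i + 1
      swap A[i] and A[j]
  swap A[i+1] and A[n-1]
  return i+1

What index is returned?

pivot = A[9] = 10; i = -1
j=0: A[0]=6 ≤ 10 → i=0, swap A[0],A[0] (no change) → [6, 15, 8, 13, 14, 9, 7, 5, 4, 10]
j=1: A[1]=15 > 10 → no swap
j=2: A[2]=8 ≤ 10 → i=1, swap A[1],A[2] → [6, 8, 15, 13, 14, 9, 7, 5, 4, 10]
j=3: A[3]=13 > 10 → no swap
j=4: A[4]=14 > 10 → no swap
j=5: A[5]=9 ≤ 10 → i=2, swap A[2],A[5] → [6, 8, 9, 13, 14, 15, 7, 5, 4, 10]
j=6: A[6]=7 ≤ 10 → i=3, swap A[3],A[6] → [6, 8, 9, 7, 14, 15, 13, 5, 4, 10]
j=7: A[7]=5 ≤ 10 → i=4, swap A[4],A[7] → [6, 8, 9, 7, 5, 15, 13, 14, 4, 10]
j=8: A[8]=4 ≤ 10 → i=5, swap A[5],A[8] → [6, 8, 9, 7, 5, 4, 13, 14, 15, 10]
final swap A[6],A[9] → [6, 8, 9, 7, 5, 4, 10, 14, 15, 13]; return 6

6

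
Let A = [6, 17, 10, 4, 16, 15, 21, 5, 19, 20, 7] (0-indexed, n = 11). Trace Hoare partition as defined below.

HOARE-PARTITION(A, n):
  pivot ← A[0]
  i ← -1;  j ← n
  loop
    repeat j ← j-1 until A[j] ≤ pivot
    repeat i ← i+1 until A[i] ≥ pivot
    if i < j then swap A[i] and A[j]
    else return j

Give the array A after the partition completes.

[5, 4, 10, 17, 16, 15, 21, 6, 19, 20, 7]

pivot=6
j stops at 7 (5), i stops at 0 (6); swap ⇒ [5, 17, 10, 4, 16, 15, 21, 6, 19, 20, 7]
j stops at 3 (4), i stops at 1 (17); swap ⇒ [5, 4, 10, 17, 16, 15, 21, 6, 19, 20, 7]
j stops at 1, i stops at 2; i≥j ⇒ return 1. A=[5, 4, 10, 17, 16, 15, 21, 6, 19, 20, 7]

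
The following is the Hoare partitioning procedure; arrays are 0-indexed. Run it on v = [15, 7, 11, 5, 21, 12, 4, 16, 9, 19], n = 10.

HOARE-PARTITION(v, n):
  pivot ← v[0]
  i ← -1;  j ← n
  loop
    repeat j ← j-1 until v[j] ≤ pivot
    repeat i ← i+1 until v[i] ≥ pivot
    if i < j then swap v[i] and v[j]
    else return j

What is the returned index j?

pivot = v[0] = 15; i = -1, j = 10
j→8 (v[8]=9≤15), i→0 (v[0]=15≥15); i<j, swap → [9, 7, 11, 5, 21, 12, 4, 16, 15, 19]
j→6 (v[6]=4≤15), i→4 (v[4]=21≥15); i<j, swap → [9, 7, 11, 5, 4, 12, 21, 16, 15, 19]
j→5, i→6; i≥j, return j=5. v = [9, 7, 11, 5, 4, 12, 21, 16, 15, 19]

5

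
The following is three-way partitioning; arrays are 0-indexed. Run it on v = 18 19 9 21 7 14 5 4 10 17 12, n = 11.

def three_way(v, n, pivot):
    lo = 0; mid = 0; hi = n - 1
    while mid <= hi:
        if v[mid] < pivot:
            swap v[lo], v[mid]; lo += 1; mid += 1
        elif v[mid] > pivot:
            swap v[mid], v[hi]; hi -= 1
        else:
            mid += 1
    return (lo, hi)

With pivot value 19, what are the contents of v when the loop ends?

18 9 12 7 14 5 4 10 17 19 21

lo=0 mid=0 hi=10
18<19: swap(0,0), lo=1 mid=1 ⇒ 18 19 9 21 7 14 5 4 10 17 12
19=19: mid=2
9<19: swap(1,2), lo=2 mid=3 ⇒ 18 9 19 21 7 14 5 4 10 17 12
21>19: swap(3,10), hi=9 ⇒ 18 9 19 12 7 14 5 4 10 17 21
12<19: swap(2,3), lo=3 mid=4 ⇒ 18 9 12 19 7 14 5 4 10 17 21
7<19: swap(3,4), lo=4 mid=5 ⇒ 18 9 12 7 19 14 5 4 10 17 21
14<19: swap(4,5), lo=5 mid=6 ⇒ 18 9 12 7 14 19 5 4 10 17 21
5<19: swap(5,6), lo=6 mid=7 ⇒ 18 9 12 7 14 5 19 4 10 17 21
4<19: swap(6,7), lo=7 mid=8 ⇒ 18 9 12 7 14 5 4 19 10 17 21
10<19: swap(7,8), lo=8 mid=9 ⇒ 18 9 12 7 14 5 4 10 19 17 21
17<19: swap(8,9), lo=9 mid=10 ⇒ 18 9 12 7 14 5 4 10 17 19 21
done. lo=9 hi=9; v=18 9 12 7 14 5 4 10 17 19 21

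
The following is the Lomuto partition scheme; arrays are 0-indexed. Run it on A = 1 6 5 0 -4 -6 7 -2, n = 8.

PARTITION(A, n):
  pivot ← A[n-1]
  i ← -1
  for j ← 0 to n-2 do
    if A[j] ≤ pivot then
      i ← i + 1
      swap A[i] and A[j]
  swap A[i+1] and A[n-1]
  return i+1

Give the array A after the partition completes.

-4 -6 -2 0 1 6 7 5

pivot = A[7] = -2; i = -1
j=0: A[0]=1 > -2 → no swap
j=1: A[1]=6 > -2 → no swap
j=2: A[2]=5 > -2 → no swap
j=3: A[3]=0 > -2 → no swap
j=4: A[4]=-4 ≤ -2 → i=0, swap A[0],A[4] → -4 6 5 0 1 -6 7 -2
j=5: A[5]=-6 ≤ -2 → i=1, swap A[1],A[5] → -4 -6 5 0 1 6 7 -2
j=6: A[6]=7 > -2 → no swap
final swap A[2],A[7] → -4 -6 -2 0 1 6 7 5; return 2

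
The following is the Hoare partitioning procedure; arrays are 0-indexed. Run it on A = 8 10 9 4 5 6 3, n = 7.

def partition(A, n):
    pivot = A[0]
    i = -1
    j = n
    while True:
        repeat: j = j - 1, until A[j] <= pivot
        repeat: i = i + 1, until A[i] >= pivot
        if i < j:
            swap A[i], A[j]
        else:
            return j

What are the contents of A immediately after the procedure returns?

3 6 5 4 9 10 8

pivot=8
j stops at 6 (3), i stops at 0 (8); swap ⇒ 3 10 9 4 5 6 8
j stops at 5 (6), i stops at 1 (10); swap ⇒ 3 6 9 4 5 10 8
j stops at 4 (5), i stops at 2 (9); swap ⇒ 3 6 5 4 9 10 8
j stops at 3, i stops at 4; i≥j ⇒ return 3. A=3 6 5 4 9 10 8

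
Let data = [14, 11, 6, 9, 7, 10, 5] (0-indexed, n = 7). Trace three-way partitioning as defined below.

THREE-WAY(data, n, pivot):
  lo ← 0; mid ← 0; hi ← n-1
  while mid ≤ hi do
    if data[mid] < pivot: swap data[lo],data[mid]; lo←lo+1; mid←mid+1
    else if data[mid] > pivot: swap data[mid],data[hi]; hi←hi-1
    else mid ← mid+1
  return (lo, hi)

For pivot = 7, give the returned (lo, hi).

(2, 2)

pivot = 7; lo=0, mid=0, hi=6
data[mid]=14>7: swap data[0],data[6]; hi=5 → [5, 11, 6, 9, 7, 10, 14]
data[mid]=5<7: swap data[0],data[0]; lo=1,mid=1 → [5, 11, 6, 9, 7, 10, 14]
data[mid]=11>7: swap data[1],data[5]; hi=4 → [5, 10, 6, 9, 7, 11, 14]
data[mid]=10>7: swap data[1],data[4]; hi=3 → [5, 7, 6, 9, 10, 11, 14]
data[mid]=7=7: mid=2
data[mid]=6<7: swap data[1],data[2]; lo=2,mid=3 → [5, 6, 7, 9, 10, 11, 14]
data[mid]=9>7: swap data[3],data[3]; hi=2 → [5, 6, 7, 9, 10, 11, 14]
end: lo=2, hi=2; data = [5, 6, 7, 9, 10, 11, 14]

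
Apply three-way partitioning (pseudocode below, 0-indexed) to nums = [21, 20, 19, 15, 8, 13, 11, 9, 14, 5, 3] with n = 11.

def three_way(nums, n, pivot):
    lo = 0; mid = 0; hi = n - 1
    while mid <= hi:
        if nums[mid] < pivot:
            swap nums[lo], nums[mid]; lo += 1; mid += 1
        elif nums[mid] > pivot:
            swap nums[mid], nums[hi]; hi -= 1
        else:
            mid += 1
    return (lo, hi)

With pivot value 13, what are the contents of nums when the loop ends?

[3, 5, 9, 11, 8, 13, 15, 14, 19, 20, 21]

lo=0 mid=0 hi=10
21>13: swap(0,10), hi=9 ⇒ [3, 20, 19, 15, 8, 13, 11, 9, 14, 5, 21]
3<13: swap(0,0), lo=1 mid=1 ⇒ [3, 20, 19, 15, 8, 13, 11, 9, 14, 5, 21]
20>13: swap(1,9), hi=8 ⇒ [3, 5, 19, 15, 8, 13, 11, 9, 14, 20, 21]
5<13: swap(1,1), lo=2 mid=2 ⇒ [3, 5, 19, 15, 8, 13, 11, 9, 14, 20, 21]
19>13: swap(2,8), hi=7 ⇒ [3, 5, 14, 15, 8, 13, 11, 9, 19, 20, 21]
14>13: swap(2,7), hi=6 ⇒ [3, 5, 9, 15, 8, 13, 11, 14, 19, 20, 21]
9<13: swap(2,2), lo=3 mid=3 ⇒ [3, 5, 9, 15, 8, 13, 11, 14, 19, 20, 21]
15>13: swap(3,6), hi=5 ⇒ [3, 5, 9, 11, 8, 13, 15, 14, 19, 20, 21]
11<13: swap(3,3), lo=4 mid=4 ⇒ [3, 5, 9, 11, 8, 13, 15, 14, 19, 20, 21]
8<13: swap(4,4), lo=5 mid=5 ⇒ [3, 5, 9, 11, 8, 13, 15, 14, 19, 20, 21]
13=13: mid=6
done. lo=5 hi=5; nums=[3, 5, 9, 11, 8, 13, 15, 14, 19, 20, 21]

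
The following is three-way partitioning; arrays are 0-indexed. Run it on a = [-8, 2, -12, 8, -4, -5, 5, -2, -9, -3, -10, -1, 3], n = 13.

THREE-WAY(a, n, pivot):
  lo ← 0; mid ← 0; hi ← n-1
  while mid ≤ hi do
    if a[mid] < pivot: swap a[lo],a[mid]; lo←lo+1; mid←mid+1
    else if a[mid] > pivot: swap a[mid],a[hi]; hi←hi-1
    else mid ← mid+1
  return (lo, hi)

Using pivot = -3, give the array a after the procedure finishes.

lo=0 mid=0 hi=12
-8<-3: swap(0,0), lo=1 mid=1 ⇒ [-8, 2, -12, 8, -4, -5, 5, -2, -9, -3, -10, -1, 3]
2>-3: swap(1,12), hi=11 ⇒ [-8, 3, -12, 8, -4, -5, 5, -2, -9, -3, -10, -1, 2]
3>-3: swap(1,11), hi=10 ⇒ [-8, -1, -12, 8, -4, -5, 5, -2, -9, -3, -10, 3, 2]
-1>-3: swap(1,10), hi=9 ⇒ [-8, -10, -12, 8, -4, -5, 5, -2, -9, -3, -1, 3, 2]
-10<-3: swap(1,1), lo=2 mid=2 ⇒ [-8, -10, -12, 8, -4, -5, 5, -2, -9, -3, -1, 3, 2]
-12<-3: swap(2,2), lo=3 mid=3 ⇒ [-8, -10, -12, 8, -4, -5, 5, -2, -9, -3, -1, 3, 2]
8>-3: swap(3,9), hi=8 ⇒ [-8, -10, -12, -3, -4, -5, 5, -2, -9, 8, -1, 3, 2]
-3=-3: mid=4
-4<-3: swap(3,4), lo=4 mid=5 ⇒ [-8, -10, -12, -4, -3, -5, 5, -2, -9, 8, -1, 3, 2]
-5<-3: swap(4,5), lo=5 mid=6 ⇒ [-8, -10, -12, -4, -5, -3, 5, -2, -9, 8, -1, 3, 2]
5>-3: swap(6,8), hi=7 ⇒ [-8, -10, -12, -4, -5, -3, -9, -2, 5, 8, -1, 3, 2]
-9<-3: swap(5,6), lo=6 mid=7 ⇒ [-8, -10, -12, -4, -5, -9, -3, -2, 5, 8, -1, 3, 2]
-2>-3: swap(7,7), hi=6 ⇒ [-8, -10, -12, -4, -5, -9, -3, -2, 5, 8, -1, 3, 2]
done. lo=6 hi=6; a=[-8, -10, -12, -4, -5, -9, -3, -2, 5, 8, -1, 3, 2]

[-8, -10, -12, -4, -5, -9, -3, -2, 5, 8, -1, 3, 2]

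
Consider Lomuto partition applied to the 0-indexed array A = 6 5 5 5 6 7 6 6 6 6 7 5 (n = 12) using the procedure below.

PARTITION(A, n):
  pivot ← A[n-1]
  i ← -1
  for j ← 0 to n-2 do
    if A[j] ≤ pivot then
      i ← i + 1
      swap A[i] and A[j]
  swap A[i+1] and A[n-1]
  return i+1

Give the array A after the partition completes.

pivot = A[11] = 5; i = -1
j=0: A[0]=6 > 5 → no swap
j=1: A[1]=5 ≤ 5 → i=0, swap A[0],A[1] → 5 6 5 5 6 7 6 6 6 6 7 5
j=2: A[2]=5 ≤ 5 → i=1, swap A[1],A[2] → 5 5 6 5 6 7 6 6 6 6 7 5
j=3: A[3]=5 ≤ 5 → i=2, swap A[2],A[3] → 5 5 5 6 6 7 6 6 6 6 7 5
j=4: A[4]=6 > 5 → no swap
j=5: A[5]=7 > 5 → no swap
j=6: A[6]=6 > 5 → no swap
j=7: A[7]=6 > 5 → no swap
j=8: A[8]=6 > 5 → no swap
j=9: A[9]=6 > 5 → no swap
j=10: A[10]=7 > 5 → no swap
final swap A[3],A[11] → 5 5 5 5 6 7 6 6 6 6 7 6; return 3

5 5 5 5 6 7 6 6 6 6 7 6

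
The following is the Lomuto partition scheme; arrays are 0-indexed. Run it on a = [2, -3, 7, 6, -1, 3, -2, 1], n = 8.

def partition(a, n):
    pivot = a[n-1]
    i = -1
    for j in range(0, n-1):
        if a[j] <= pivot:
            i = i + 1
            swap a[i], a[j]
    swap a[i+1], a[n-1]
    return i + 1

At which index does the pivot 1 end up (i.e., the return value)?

pivot=1, i=-1
j=0: 2>1, skip
j=1: -3≤1, i=0, swap(0,1) ⇒ [-3, 2, 7, 6, -1, 3, -2, 1]
j=2: 7>1, skip
j=3: 6>1, skip
j=4: -1≤1, i=1, swap(1,4) ⇒ [-3, -1, 7, 6, 2, 3, -2, 1]
j=5: 3>1, skip
j=6: -2≤1, i=2, swap(2,6) ⇒ [-3, -1, -2, 6, 2, 3, 7, 1]
swap(3,7) ⇒ [-3, -1, -2, 1, 2, 3, 7, 6]; return 3

3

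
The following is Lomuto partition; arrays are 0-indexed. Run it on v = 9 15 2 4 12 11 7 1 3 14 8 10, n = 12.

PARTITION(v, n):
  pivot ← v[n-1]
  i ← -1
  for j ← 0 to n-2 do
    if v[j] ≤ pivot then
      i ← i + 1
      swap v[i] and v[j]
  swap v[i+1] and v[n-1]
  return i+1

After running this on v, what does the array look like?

9 2 4 7 1 3 8 10 11 14 15 12

pivot=10, i=-1
j=0: 9≤10, i=0, swap(0,0) ⇒ 9 15 2 4 12 11 7 1 3 14 8 10
j=1: 15>10, skip
j=2: 2≤10, i=1, swap(1,2) ⇒ 9 2 15 4 12 11 7 1 3 14 8 10
j=3: 4≤10, i=2, swap(2,3) ⇒ 9 2 4 15 12 11 7 1 3 14 8 10
j=4: 12>10, skip
j=5: 11>10, skip
j=6: 7≤10, i=3, swap(3,6) ⇒ 9 2 4 7 12 11 15 1 3 14 8 10
j=7: 1≤10, i=4, swap(4,7) ⇒ 9 2 4 7 1 11 15 12 3 14 8 10
j=8: 3≤10, i=5, swap(5,8) ⇒ 9 2 4 7 1 3 15 12 11 14 8 10
j=9: 14>10, skip
j=10: 8≤10, i=6, swap(6,10) ⇒ 9 2 4 7 1 3 8 12 11 14 15 10
swap(7,11) ⇒ 9 2 4 7 1 3 8 10 11 14 15 12; return 7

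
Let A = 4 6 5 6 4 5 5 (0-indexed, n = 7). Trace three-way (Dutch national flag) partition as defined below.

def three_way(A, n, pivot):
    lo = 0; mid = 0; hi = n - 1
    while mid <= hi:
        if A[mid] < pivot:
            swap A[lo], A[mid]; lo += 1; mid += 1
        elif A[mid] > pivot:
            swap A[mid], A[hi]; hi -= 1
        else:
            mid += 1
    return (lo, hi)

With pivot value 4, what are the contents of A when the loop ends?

pivot = 4; lo=0, mid=0, hi=6
A[mid]=4=4: mid=1
A[mid]=6>4: swap A[1],A[6]; hi=5 → 4 5 5 6 4 5 6
A[mid]=5>4: swap A[1],A[5]; hi=4 → 4 5 5 6 4 5 6
A[mid]=5>4: swap A[1],A[4]; hi=3 → 4 4 5 6 5 5 6
A[mid]=4=4: mid=2
A[mid]=5>4: swap A[2],A[3]; hi=2 → 4 4 6 5 5 5 6
A[mid]=6>4: swap A[2],A[2]; hi=1 → 4 4 6 5 5 5 6
end: lo=0, hi=1; A = 4 4 6 5 5 5 6

4 4 6 5 5 5 6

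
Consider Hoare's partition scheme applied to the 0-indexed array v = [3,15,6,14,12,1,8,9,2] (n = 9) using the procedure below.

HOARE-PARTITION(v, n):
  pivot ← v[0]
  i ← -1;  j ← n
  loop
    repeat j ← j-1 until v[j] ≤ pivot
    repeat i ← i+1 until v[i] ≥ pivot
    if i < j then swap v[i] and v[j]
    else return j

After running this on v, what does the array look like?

[2,1,6,14,12,15,8,9,3]

pivot = v[0] = 3; i = -1, j = 9
j→8 (v[8]=2≤3), i→0 (v[0]=3≥3); i<j, swap → [2,15,6,14,12,1,8,9,3]
j→5 (v[5]=1≤3), i→1 (v[1]=15≥3); i<j, swap → [2,1,6,14,12,15,8,9,3]
j→1, i→2; i≥j, return j=1. v = [2,1,6,14,12,15,8,9,3]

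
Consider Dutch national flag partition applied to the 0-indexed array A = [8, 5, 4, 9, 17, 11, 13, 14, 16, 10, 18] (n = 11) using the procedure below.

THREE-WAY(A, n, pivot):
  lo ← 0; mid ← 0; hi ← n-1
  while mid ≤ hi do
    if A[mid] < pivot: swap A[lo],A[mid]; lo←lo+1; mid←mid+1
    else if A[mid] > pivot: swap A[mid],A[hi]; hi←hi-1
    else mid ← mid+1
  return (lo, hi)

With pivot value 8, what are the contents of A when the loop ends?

[5, 4, 8, 17, 11, 13, 14, 16, 10, 18, 9]

pivot = 8; lo=0, mid=0, hi=10
A[mid]=8=8: mid=1
A[mid]=5<8: swap A[0],A[1]; lo=1,mid=2 → [5, 8, 4, 9, 17, 11, 13, 14, 16, 10, 18]
A[mid]=4<8: swap A[1],A[2]; lo=2,mid=3 → [5, 4, 8, 9, 17, 11, 13, 14, 16, 10, 18]
A[mid]=9>8: swap A[3],A[10]; hi=9 → [5, 4, 8, 18, 17, 11, 13, 14, 16, 10, 9]
A[mid]=18>8: swap A[3],A[9]; hi=8 → [5, 4, 8, 10, 17, 11, 13, 14, 16, 18, 9]
A[mid]=10>8: swap A[3],A[8]; hi=7 → [5, 4, 8, 16, 17, 11, 13, 14, 10, 18, 9]
A[mid]=16>8: swap A[3],A[7]; hi=6 → [5, 4, 8, 14, 17, 11, 13, 16, 10, 18, 9]
A[mid]=14>8: swap A[3],A[6]; hi=5 → [5, 4, 8, 13, 17, 11, 14, 16, 10, 18, 9]
A[mid]=13>8: swap A[3],A[5]; hi=4 → [5, 4, 8, 11, 17, 13, 14, 16, 10, 18, 9]
A[mid]=11>8: swap A[3],A[4]; hi=3 → [5, 4, 8, 17, 11, 13, 14, 16, 10, 18, 9]
A[mid]=17>8: swap A[3],A[3]; hi=2 → [5, 4, 8, 17, 11, 13, 14, 16, 10, 18, 9]
end: lo=2, hi=2; A = [5, 4, 8, 17, 11, 13, 14, 16, 10, 18, 9]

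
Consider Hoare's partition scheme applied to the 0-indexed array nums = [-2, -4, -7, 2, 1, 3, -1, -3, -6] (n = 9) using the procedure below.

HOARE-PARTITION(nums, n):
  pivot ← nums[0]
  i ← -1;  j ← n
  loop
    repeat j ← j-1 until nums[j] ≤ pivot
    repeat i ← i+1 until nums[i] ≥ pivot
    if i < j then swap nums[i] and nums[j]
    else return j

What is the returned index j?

pivot=-2
j stops at 8 (-6), i stops at 0 (-2); swap ⇒ [-6, -4, -7, 2, 1, 3, -1, -3, -2]
j stops at 7 (-3), i stops at 3 (2); swap ⇒ [-6, -4, -7, -3, 1, 3, -1, 2, -2]
j stops at 3, i stops at 4; i≥j ⇒ return 3. nums=[-6, -4, -7, -3, 1, 3, -1, 2, -2]

3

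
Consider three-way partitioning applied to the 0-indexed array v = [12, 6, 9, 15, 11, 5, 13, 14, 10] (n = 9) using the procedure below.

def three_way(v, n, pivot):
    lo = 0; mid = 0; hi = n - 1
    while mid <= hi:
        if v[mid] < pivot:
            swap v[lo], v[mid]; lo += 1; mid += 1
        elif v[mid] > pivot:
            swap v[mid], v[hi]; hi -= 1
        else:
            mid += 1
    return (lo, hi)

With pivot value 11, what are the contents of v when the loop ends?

pivot = 11; lo=0, mid=0, hi=8
v[mid]=12>11: swap v[0],v[8]; hi=7 → [10, 6, 9, 15, 11, 5, 13, 14, 12]
v[mid]=10<11: swap v[0],v[0]; lo=1,mid=1 → [10, 6, 9, 15, 11, 5, 13, 14, 12]
v[mid]=6<11: swap v[1],v[1]; lo=2,mid=2 → [10, 6, 9, 15, 11, 5, 13, 14, 12]
v[mid]=9<11: swap v[2],v[2]; lo=3,mid=3 → [10, 6, 9, 15, 11, 5, 13, 14, 12]
v[mid]=15>11: swap v[3],v[7]; hi=6 → [10, 6, 9, 14, 11, 5, 13, 15, 12]
v[mid]=14>11: swap v[3],v[6]; hi=5 → [10, 6, 9, 13, 11, 5, 14, 15, 12]
v[mid]=13>11: swap v[3],v[5]; hi=4 → [10, 6, 9, 5, 11, 13, 14, 15, 12]
v[mid]=5<11: swap v[3],v[3]; lo=4,mid=4 → [10, 6, 9, 5, 11, 13, 14, 15, 12]
v[mid]=11=11: mid=5
end: lo=4, hi=4; v = [10, 6, 9, 5, 11, 13, 14, 15, 12]

[10, 6, 9, 5, 11, 13, 14, 15, 12]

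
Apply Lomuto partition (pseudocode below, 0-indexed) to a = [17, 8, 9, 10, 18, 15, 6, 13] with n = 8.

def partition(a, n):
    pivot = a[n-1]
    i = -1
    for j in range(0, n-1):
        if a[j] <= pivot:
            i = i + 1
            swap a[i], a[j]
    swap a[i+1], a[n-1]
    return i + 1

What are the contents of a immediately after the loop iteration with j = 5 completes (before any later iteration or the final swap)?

pivot = a[7] = 13; i = -1
j=0: a[0]=17 > 13 → no swap
j=1: a[1]=8 ≤ 13 → i=0, swap a[0],a[1] → [8, 17, 9, 10, 18, 15, 6, 13]
j=2: a[2]=9 ≤ 13 → i=1, swap a[1],a[2] → [8, 9, 17, 10, 18, 15, 6, 13]
j=3: a[3]=10 ≤ 13 → i=2, swap a[2],a[3] → [8, 9, 10, 17, 18, 15, 6, 13]
j=4: a[4]=18 > 13 → no swap
j=5: a[5]=15 > 13 → no swap
(after j=5) a = [8, 9, 10, 17, 18, 15, 6, 13]

[8, 9, 10, 17, 18, 15, 6, 13]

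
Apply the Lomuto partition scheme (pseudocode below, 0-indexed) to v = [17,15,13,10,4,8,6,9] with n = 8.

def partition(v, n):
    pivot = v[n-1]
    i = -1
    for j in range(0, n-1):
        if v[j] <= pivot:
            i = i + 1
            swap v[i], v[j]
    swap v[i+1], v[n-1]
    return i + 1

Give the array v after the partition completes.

[4,8,6,9,17,15,13,10]

pivot=9, i=-1
j=0: 17>9, skip
j=1: 15>9, skip
j=2: 13>9, skip
j=3: 10>9, skip
j=4: 4≤9, i=0, swap(0,4) ⇒ [4,15,13,10,17,8,6,9]
j=5: 8≤9, i=1, swap(1,5) ⇒ [4,8,13,10,17,15,6,9]
j=6: 6≤9, i=2, swap(2,6) ⇒ [4,8,6,10,17,15,13,9]
swap(3,7) ⇒ [4,8,6,9,17,15,13,10]; return 3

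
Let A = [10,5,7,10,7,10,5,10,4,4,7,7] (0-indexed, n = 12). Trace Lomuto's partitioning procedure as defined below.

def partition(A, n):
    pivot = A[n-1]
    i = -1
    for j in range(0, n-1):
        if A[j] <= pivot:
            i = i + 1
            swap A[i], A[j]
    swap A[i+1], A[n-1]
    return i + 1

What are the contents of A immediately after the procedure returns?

pivot = A[11] = 7; i = -1
j=0: A[0]=10 > 7 → no swap
j=1: A[1]=5 ≤ 7 → i=0, swap A[0],A[1] → [5,10,7,10,7,10,5,10,4,4,7,7]
j=2: A[2]=7 ≤ 7 → i=1, swap A[1],A[2] → [5,7,10,10,7,10,5,10,4,4,7,7]
j=3: A[3]=10 > 7 → no swap
j=4: A[4]=7 ≤ 7 → i=2, swap A[2],A[4] → [5,7,7,10,10,10,5,10,4,4,7,7]
j=5: A[5]=10 > 7 → no swap
j=6: A[6]=5 ≤ 7 → i=3, swap A[3],A[6] → [5,7,7,5,10,10,10,10,4,4,7,7]
j=7: A[7]=10 > 7 → no swap
j=8: A[8]=4 ≤ 7 → i=4, swap A[4],A[8] → [5,7,7,5,4,10,10,10,10,4,7,7]
j=9: A[9]=4 ≤ 7 → i=5, swap A[5],A[9] → [5,7,7,5,4,4,10,10,10,10,7,7]
j=10: A[10]=7 ≤ 7 → i=6, swap A[6],A[10] → [5,7,7,5,4,4,7,10,10,10,10,7]
final swap A[7],A[11] → [5,7,7,5,4,4,7,7,10,10,10,10]; return 7

[5,7,7,5,4,4,7,7,10,10,10,10]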